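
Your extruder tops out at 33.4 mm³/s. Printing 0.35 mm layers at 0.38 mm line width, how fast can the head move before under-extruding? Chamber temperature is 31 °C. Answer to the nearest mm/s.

251 mm/s

A = 0.35 × 0.38, so 0.133 mm².
v_max = Q/A = 33.4/0.133 = 251.13 mm/s → 251 mm/s.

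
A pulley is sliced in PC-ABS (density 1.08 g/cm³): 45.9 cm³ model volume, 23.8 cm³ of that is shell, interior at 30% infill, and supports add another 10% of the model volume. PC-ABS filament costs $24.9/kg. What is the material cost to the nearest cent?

Interior volume: 45.9 − 23.8 → 22.1 cm³.
Deposited infill: 0.30 × 22.1 → 6.63 cm³.
Support = 0.10 × 45.9 = 4.59 cm³.
Total extruded: 23.8 + 6.63 + 4.59 → 35.02 cm³.
Mass: 35.02 × 1.08 → 37.8216 g.
At $24.9/kg: 37.8216/1000 × 24.9 = $0.94.

$0.94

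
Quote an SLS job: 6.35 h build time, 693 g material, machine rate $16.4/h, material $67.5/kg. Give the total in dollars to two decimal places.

$150.92

Machine cost = 16.4 × 6.35 = $104.14.
Material charge = 67.5 × 693/1000 = $46.7775.
Total = 104.14 + 46.7775 = 150.9175 ≈ $150.92.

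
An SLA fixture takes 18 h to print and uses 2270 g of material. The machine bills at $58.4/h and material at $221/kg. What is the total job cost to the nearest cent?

Machine cost = 58.4 × 18 = $1051.20.
Material charge = 221 × 2270/1000 = $501.67.
Job cost: 1051.20 + 501.67 = $1552.87.

$1552.87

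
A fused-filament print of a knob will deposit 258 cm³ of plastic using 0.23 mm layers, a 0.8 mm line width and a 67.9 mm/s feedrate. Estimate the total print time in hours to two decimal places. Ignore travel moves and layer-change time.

5.74 hours

Bead cross-section: 0.23 × 0.8 → 0.184 mm².
Toolpath length = 258 cm³ / 0.184 mm² = 258000 / 0.184 = 1402173.9 mm.
Extrusion time = 1402173.9 / 67.9 = 20650.6 s.
In the requested units: 20650.6 s = 5.74 hours.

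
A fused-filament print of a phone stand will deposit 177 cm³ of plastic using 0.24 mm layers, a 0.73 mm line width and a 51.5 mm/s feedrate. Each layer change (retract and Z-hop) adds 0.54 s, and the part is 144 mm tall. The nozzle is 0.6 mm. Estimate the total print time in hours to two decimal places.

5.54 hours

Line area: 0.24 × 0.73 → 0.1752 mm².
Path length: 177000 mm³ / 0.1752 mm² → 1010274 mm.
Print-move time = 1010274 / 51.5 = 19617 s.
Layers = ⌈144/0.24⌉ = 600.
Layer-change overhead = 600 × 0.54, so 324 s.
Altogether 19617 + 324 = 19941 s, i.e. 5.54 hours.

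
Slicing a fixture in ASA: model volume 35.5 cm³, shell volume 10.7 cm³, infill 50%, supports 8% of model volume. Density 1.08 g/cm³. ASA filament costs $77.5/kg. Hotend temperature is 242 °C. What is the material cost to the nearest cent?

Infill region = 35.5 − 10.7 = 24.8 cm³.
Infill deposited = 0.50 × 24.8 = 12.4 cm³.
Support: 0.08 × 35.5 → 2.84 cm³.
Total extruded = 10.7 + 12.4 + 2.84, so 25.94 cm³.
Mass: 25.94 × 1.08 → 28.0152 g.
Cost = 28.0152 g / 1000 × $77.5/kg = $2.17.

$2.17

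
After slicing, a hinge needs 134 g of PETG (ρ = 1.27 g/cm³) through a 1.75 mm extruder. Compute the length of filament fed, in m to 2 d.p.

Volume = 134 g / 1.27 g·cm⁻³ = 105.5118 cm³ = 105511.8 mm³.
A = π r² = π × 0.875² = 2.4053 mm².
Length = 105511.8 / 2.4053 = 43866.38 mm = 43.87 m.

43.87 m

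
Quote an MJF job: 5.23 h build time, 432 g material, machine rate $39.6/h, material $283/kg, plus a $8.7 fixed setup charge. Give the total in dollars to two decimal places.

$338.06

Time charge: 39.6 × 5.23 → $207.108.
Feedstock cost = 283 × 432/1000, so $122.256.
Adding setup: 207.108 + 122.256 + 8.7 → 338.064 ≈ $338.06.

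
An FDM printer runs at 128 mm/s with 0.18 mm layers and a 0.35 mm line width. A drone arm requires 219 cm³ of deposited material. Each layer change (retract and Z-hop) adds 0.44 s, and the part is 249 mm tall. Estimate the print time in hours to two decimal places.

Line area = 0.18 × 0.35, so 0.063 mm².
Toolpath length = 219 cm³ / 0.063 mm² = 219000 / 0.063 = 3476190.5 mm.
Extrusion time = 3476190.5 / 128 = 27157.7 s.
Number of layers: 249 / 0.18 → 1384 (rounded up).
Layer-change overhead = 1384 × 0.44 = 608.96 s.
Altogether 27157.7 + 608.96 = 27766.66 s, i.e. 7.71 hours.

7.71 hours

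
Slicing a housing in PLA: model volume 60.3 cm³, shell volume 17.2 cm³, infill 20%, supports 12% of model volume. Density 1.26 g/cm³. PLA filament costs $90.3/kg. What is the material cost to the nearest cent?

Infill region = 60.3 − 17.2, so 43.1 cm³.
Deposited infill = 0.20 × 43.1, so 8.62 cm³.
Support = 0.12 × 60.3, so 7.236 cm³.
Total printed volume = 17.2 + 8.62 + 7.236 = 33.056 cm³.
Mass: 33.056 × 1.26 → 41.65056 g.
At $90.3/kg: 41.65056/1000 × 90.3 = $3.76.

$3.76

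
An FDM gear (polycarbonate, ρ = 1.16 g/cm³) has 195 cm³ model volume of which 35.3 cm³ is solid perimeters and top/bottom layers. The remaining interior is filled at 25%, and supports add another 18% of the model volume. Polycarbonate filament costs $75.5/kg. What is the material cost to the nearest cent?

$9.66

Volume inside the shell: 195 − 35.3 → 159.7 cm³.
Infill volume: 0.25 × 159.7 → 39.925 cm³.
Support = 0.18 × 195 = 35.1 cm³.
Total extruded: 35.3 + 39.925 + 35.1 → 110.325 cm³.
Mass = 110.325 × 1.16, so 127.977 g.
At $75.5/kg: 127.977/1000 × 75.5 = $9.66.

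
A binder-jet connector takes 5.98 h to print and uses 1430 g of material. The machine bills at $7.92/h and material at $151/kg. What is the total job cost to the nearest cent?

$263.29

Time charge = 7.92 × 5.98 = $47.3616.
Feedstock cost: 151 × 1430/1000 → $215.93.
Total = 47.3616 + 215.93 = 263.2916 ≈ $263.29.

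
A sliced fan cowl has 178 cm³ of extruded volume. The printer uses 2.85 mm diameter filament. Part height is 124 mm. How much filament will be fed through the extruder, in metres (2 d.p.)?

Filament cross-section = π × (2.85/2)² = 6.3794 mm².
Length = 178 cm³ / 6.3794 mm² = 178000 / 6.3794 = 27902.31 mm = 27.90 m.

27.90 m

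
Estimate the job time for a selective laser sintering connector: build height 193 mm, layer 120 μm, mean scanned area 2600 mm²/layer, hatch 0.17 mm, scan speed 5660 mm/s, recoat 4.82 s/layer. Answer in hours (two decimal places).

Number of layers: 193 / 0.12 → 1609 (rounded up).
Scan path per layer: 2600 / 0.17 → 15294.1 mm.
Laser time per layer: 15294.1 / 5660 → 2.7021 s.
Per-layer time = 2.7021 + 4.82 = 7.5221 s.
1609 layers × 7.5221 s/layer = 12103.0589 s, i.e. 3.36 hours.

3.36 hours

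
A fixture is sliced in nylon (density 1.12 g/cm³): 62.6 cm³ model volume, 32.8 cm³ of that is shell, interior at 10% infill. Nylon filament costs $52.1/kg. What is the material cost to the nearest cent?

Infill region = 62.6 − 32.8, so 29.8 cm³.
Infill volume: 0.10 × 29.8 → 2.98 cm³.
Total extruded = 32.8 + 2.98 = 35.78 cm³.
Mass: 35.78 × 1.12 → 40.0736 g.
At $52.1/kg: 40.0736/1000 × 52.1 = $2.09.

$2.09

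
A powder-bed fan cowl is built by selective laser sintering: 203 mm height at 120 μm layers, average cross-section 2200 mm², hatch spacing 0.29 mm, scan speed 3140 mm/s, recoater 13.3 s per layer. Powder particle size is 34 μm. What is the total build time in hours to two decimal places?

Number of layers: 203 / 0.12 → 1692 (rounded up).
Hatch length per layer = 2200 / 0.29 = 7586.2 mm.
Scan time per layer: 7586.2 / 3140 → 2.416 s.
Time per layer = 2.416 + 13.3, so 15.716 s.
Total: 1692 × 15.716 s = 26591.472 s → 7.39 hours.

7.39 hours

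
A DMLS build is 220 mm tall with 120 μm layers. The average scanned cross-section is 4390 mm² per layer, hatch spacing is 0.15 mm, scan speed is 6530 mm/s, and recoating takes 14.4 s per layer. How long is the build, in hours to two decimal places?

Number of layers: 220 / 0.12 → 1834 (rounded up).
Per-layer scan distance = 4390 / 0.15, so 29266.7 mm.
Scan time per layer = 29266.7 / 6530, so 4.4819 s.
Layer cycle: 4.4819 + 14.4 → 18.8819 s.
Build time = 1834 × 18.8819 = 34629.4046 s = 9.62 hours.

9.62 hours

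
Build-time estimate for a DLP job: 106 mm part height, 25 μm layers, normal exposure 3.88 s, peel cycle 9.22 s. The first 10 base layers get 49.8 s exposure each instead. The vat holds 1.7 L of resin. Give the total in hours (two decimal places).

Layer count = ceil(106 / 0.025) = 4240.
Base layers: 10 × (49.8 + 9.22) → 590.2 s.
Regular layers: 4230 × (3.88 + 9.22) → 55413 s.
Sum: 590.2 + 55413 = 56003.2 s → 15.56 hours.

15.56 hours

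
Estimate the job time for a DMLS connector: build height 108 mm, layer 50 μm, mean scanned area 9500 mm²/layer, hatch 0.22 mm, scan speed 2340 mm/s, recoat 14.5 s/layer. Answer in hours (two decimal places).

19.77 hours

Layer count = ceil(108 / 0.05) = 2160.
Per-layer scan distance = 9500 / 0.22 = 43181.8 mm.
Scan time per layer = 43181.8 / 2340, so 18.4538 s.
Per-layer time = 18.4538 + 14.5 = 32.9538 s.
2160 layers × 32.9538 s/layer = 71180.208 s, i.e. 19.77 hours.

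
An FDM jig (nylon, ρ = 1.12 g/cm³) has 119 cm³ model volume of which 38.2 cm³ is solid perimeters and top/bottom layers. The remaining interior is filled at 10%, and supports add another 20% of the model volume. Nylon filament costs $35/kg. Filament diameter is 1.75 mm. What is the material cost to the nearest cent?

Volume inside the shell: 119 − 38.2 → 80.8 cm³.
Infill deposited: 0.10 × 80.8 → 8.08 cm³.
Support = 0.20 × 119 = 23.8 cm³.
Deposited volume = 38.2 + 8.08 + 23.8, so 70.08 cm³.
Mass = 70.08 × 1.12 = 78.4896 g.
At $35/kg: 78.4896/1000 × 35 = $2.75.

$2.75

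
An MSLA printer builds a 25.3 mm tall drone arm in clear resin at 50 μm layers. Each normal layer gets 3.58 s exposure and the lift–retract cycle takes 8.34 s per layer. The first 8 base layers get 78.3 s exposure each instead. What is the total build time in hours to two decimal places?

1.84 hours

Layer count = ceil(25.3 / 0.05) = 506.
Bottom layers = 8 × (78.3 + 8.34) = 693.12 s.
Normal layers: 498 × (3.58 + 8.34) → 5936.16 s.
Total = 693.12 + 5936.16 = 6629.28 s = 1.84 hours.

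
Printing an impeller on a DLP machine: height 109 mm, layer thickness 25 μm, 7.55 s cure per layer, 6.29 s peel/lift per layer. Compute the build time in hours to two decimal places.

16.76 hours

Layers = ⌈109/0.025⌉ = 4360.
Each layer takes = 7.55 + 6.29, so 13.84 s.
Build time: 4360 × 13.84 s = 60342.4 s, i.e. 16.76 hours.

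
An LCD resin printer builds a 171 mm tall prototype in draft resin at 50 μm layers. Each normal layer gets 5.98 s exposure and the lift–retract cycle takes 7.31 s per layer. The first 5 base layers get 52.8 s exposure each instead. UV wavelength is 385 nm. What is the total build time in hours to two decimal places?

12.69 hours

Layers = ⌈171/0.05⌉ = 3420.
Burn-in layers: 5 × (52.8 + 7.31) → 300.55 s.
Regular layers: 3415 × (5.98 + 7.31) → 45385.35 s.
Total = 300.55 + 45385.35 = 45685.9 s = 12.69 hours.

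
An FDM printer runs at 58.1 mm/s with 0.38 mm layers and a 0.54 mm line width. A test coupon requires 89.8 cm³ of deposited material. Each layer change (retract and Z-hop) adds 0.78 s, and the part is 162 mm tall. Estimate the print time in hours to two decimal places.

2.18 hours

Extrusion cross-section = 0.38 × 0.54, so 0.2052 mm².
Total extruded path = 89800/0.2052 = 437621.8 mm.
Time extruding: 437621.8 / 58.1 → 7532.2 s.
Number of layers: 162 / 0.38 → 427 (rounded up).
Layer-change overhead: 427 × 0.78 → 333.06 s.
Total = 7532.2 + 333.06 = 7865.26 s = 2.18 hours.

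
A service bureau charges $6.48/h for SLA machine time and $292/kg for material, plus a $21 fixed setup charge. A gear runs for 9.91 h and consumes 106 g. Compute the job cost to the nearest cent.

Machine cost = 6.48 × 9.91 = $64.2168.
Feedstock cost: 292 × 106/1000 → $30.952.
Adding setup: 64.2168 + 30.952 + 21 → 116.1688 ≈ $116.17.

$116.17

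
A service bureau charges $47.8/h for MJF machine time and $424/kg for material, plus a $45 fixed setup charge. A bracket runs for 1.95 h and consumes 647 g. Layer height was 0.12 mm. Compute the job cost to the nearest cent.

Machine-time cost = 47.8 × 1.95 = $93.21.
Material cost = 424 × 647/1000, so $274.328.
Total = 93.21 + 274.328 + 45 = 412.538 ≈ $412.54.

$412.54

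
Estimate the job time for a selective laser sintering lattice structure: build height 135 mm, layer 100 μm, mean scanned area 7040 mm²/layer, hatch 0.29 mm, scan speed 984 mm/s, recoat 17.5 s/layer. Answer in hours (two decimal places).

15.81 hours

Layers = ⌈135/0.1⌉ = 1350.
Scan path per layer = 7040 / 0.29 = 24275.9 mm.
Per-layer scan time = 24275.9 / 984 = 24.6706 s.
Time per layer = 24.6706 + 17.5, so 42.1706 s.
Build time = 1350 × 42.1706 = 56930.31 s = 15.81 hours.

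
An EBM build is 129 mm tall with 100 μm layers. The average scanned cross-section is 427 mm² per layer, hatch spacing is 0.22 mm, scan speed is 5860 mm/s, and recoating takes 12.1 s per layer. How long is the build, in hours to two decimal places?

Number of layers: 129 / 0.1 → 1290 (rounded up).
Scan path per layer = 427 / 0.22, so 1940.9 mm.
Beam time per layer = 1940.9 / 5860 = 0.3312 s.
Time per layer = 0.3312 + 12.1, so 12.4312 s.
1290 layers × 12.4312 s/layer = 16036.248 s, i.e. 4.45 hours.

4.45 hours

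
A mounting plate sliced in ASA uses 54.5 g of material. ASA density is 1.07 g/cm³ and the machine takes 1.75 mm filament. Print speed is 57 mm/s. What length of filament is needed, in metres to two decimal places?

Extruded volume: 54.5/1.07 = 50.9346 cm³ (50934.6 mm³).
Filament cross-section = π × (1.75/2)² = 2.4053 mm².
Length = 50934.6 / 2.4053 = 21175.99 mm = 21.18 m.

21.18 m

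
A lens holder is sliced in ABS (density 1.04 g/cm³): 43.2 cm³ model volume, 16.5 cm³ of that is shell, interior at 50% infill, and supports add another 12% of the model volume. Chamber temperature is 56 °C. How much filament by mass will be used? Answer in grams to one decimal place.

Infill region = 43.2 − 16.5, so 26.7 cm³.
Infill volume = 0.50 × 26.7 = 13.35 cm³.
Support = 0.12 × 43.2 = 5.184 cm³.
Total printed volume: 16.5 + 13.35 + 5.184 → 35.034 cm³.
Mass: 35.034 × 1.04 → 36.43536 g.

36.4 g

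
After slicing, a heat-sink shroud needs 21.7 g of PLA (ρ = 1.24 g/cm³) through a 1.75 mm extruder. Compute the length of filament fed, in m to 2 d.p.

7.28 m

Volume = 21.7 g / 1.24 g·cm⁻³ = 17.5 cm³ = 17500 mm³.
Cross-section of 1.75 mm filament: π·(1.75/2)² = 2.4053 mm².
Length = 17500 / 2.4053 = 7275.6 mm = 7.28 m.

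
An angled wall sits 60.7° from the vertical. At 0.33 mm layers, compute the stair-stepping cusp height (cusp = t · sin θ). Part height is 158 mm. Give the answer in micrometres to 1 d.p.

287.8 μm

sin(60.7°) = 0.8721, so cusp = 0.33 × 0.8721 = 0.287793 mm → 287.8 μm.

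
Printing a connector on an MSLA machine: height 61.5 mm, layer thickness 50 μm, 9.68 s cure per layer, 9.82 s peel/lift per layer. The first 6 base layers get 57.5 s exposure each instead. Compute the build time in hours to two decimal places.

6.74 hours

Layers = ⌈61.5/0.05⌉ = 1230.
Burn-in layers = 6 × (57.5 + 9.82) = 403.92 s.
Normal layers = 1224 × (9.68 + 9.82) = 23868 s.
Sum: 403.92 + 23868 = 24271.92 s → 6.74 hours.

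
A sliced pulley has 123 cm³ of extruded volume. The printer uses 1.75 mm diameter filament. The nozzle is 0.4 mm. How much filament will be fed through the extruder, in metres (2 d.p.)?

51.14 m

Cross-section of 1.75 mm filament: π·(1.75/2)² = 2.4053 mm².
Length = 123 cm³ / 2.4053 mm² = 123000 / 2.4053 = 51137.07 mm = 51.14 m.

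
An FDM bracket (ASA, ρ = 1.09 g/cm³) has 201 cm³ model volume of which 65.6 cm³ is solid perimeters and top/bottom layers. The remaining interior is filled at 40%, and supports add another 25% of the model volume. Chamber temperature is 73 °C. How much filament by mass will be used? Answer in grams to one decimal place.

Volume inside the shell: 201 − 65.6 → 135.4 cm³.
Infill deposited = 0.40 × 135.4 = 54.16 cm³.
Support = 0.25 × 201 = 50.25 cm³.
Total extruded = 65.6 + 54.16 + 50.25 = 170.01 cm³.
Mass = 170.01 × 1.09, so 185.3109 g.

185.3 g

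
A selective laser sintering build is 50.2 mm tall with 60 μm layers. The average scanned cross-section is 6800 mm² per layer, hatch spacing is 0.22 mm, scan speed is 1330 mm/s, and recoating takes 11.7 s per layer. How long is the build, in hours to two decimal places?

8.12 hours

Layer count = ceil(50.2 / 0.06) = 837.
Per-layer scan distance: 6800 / 0.22 → 30909.1 mm.
Per-layer scan time: 30909.1 / 1330 → 23.2399 s.
Layer cycle = 23.2399 + 11.7 = 34.9399 s.
Build time = 837 × 34.9399 = 29244.6963 s = 8.12 hours.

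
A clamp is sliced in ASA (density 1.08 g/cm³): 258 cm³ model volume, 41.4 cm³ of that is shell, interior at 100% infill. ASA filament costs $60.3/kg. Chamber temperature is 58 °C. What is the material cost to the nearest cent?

Volume inside the shell = 258 − 41.4 = 216.6 cm³.
Deposited infill: 1.00 × 216.6 → 216.6 cm³.
Total printed volume = 41.4 + 216.6 = 258 cm³.
Mass = 258 × 1.08, so 278.64 g.
At $60.3/kg: 278.64/1000 × 60.3 = $16.80.

$16.80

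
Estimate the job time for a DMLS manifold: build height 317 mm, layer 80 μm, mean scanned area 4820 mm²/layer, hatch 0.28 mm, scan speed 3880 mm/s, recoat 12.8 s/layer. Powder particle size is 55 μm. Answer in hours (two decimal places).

Number of layers: 317 / 0.08 → 3963 (rounded up).
Scan path per layer: 4820 / 0.28 → 17214.3 mm.
Laser time per layer: 17214.3 / 3880 → 4.4367 s.
Per-layer time = 4.4367 + 12.8, so 17.2367 s.
Build time = 3963 × 17.2367 = 68309.0421 s = 18.97 hours.

18.97 hours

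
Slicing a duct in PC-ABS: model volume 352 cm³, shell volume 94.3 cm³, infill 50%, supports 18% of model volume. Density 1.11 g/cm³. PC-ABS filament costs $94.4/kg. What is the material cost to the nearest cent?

Infill region: 352 − 94.3 → 257.7 cm³.
Infill deposited = 0.50 × 257.7, so 128.85 cm³.
Support = 0.18 × 352, so 63.36 cm³.
Deposited volume: 94.3 + 128.85 + 63.36 → 286.51 cm³.
Mass = 286.51 × 1.11 = 318.0261 g.
Cost = 318.0261 g / 1000 × $94.4/kg = $30.02.

$30.02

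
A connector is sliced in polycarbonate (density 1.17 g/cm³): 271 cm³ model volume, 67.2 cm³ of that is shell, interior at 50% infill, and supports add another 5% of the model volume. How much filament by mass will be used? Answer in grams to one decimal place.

213.7 g

Infill region = 271 − 67.2, so 203.8 cm³.
Deposited infill: 0.50 × 203.8 → 101.9 cm³.
Support: 0.05 × 271 → 13.55 cm³.
Deposited volume = 67.2 + 101.9 + 13.55 = 182.65 cm³.
Mass: 182.65 × 1.17 → 213.7005 g.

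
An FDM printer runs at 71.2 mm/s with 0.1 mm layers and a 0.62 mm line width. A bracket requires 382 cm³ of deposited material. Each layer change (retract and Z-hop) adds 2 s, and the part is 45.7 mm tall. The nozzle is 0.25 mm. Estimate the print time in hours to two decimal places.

24.29 hours

Line area = 0.1 × 0.62, so 0.062 mm².
Toolpath length = 382 cm³ / 0.062 mm² = 382000 / 0.062 = 6161290.3 mm.
Extrusion time = 6161290.3 / 71.2 = 86535 s.
Layer count = ceil(45.7 / 0.1) = 457.
Non-print overhead = 457 × 2, so 914 s.
Total = 86535 + 914 = 87449 s = 24.29 hours.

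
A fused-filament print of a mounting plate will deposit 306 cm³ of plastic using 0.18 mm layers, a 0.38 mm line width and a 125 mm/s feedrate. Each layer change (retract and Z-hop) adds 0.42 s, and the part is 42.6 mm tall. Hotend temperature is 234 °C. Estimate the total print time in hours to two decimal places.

9.97 hours

Extrusion cross-section = 0.18 × 0.38, so 0.0684 mm².
Path length: 306000 mm³ / 0.0684 mm² → 4473684.2 mm.
Print-move time = 4473684.2 / 125 = 35789.5 s.
Layer count = ceil(42.6 / 0.18) = 237.
Layer-change overhead = 237 × 0.42 = 99.54 s.
Total = 35789.5 + 99.54 = 35889.04 s = 9.97 hours.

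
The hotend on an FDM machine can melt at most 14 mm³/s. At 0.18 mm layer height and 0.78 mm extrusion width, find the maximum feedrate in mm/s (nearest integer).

100 mm/s

Bead cross-section = 0.18 × 0.78 = 0.1404 mm².
v_max = Q/A = 14/0.1404 = 99.72 mm/s → 100 mm/s.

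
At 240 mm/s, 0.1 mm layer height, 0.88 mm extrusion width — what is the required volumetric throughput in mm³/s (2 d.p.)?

A = 0.1 × 0.88 = 0.088 mm².
Volumetric flow = 240 × 0.088 = 21.12 mm³/s.

21.12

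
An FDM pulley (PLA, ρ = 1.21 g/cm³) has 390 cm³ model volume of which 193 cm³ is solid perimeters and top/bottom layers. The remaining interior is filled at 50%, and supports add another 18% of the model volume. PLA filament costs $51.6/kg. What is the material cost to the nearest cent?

Interior volume: 390 − 193 → 197 cm³.
Deposited infill = 0.50 × 197 = 98.5 cm³.
Support = 0.18 × 390, so 70.2 cm³.
Deposited volume = 193 + 98.5 + 70.2, so 361.7 cm³.
Mass = 361.7 × 1.21 = 437.657 g.
Cost = 437.657 g / 1000 × $51.6/kg = $22.58.

$22.58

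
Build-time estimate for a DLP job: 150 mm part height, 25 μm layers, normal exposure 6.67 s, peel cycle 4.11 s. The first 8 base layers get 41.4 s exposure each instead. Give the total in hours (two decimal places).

18.04 hours

Layer count = ceil(150 / 0.025) = 6000.
Burn-in layers = 8 × (41.4 + 4.11), so 364.08 s.
Regular layers = 5992 × (6.67 + 4.11), so 64593.76 s.
Total = 364.08 + 64593.76 = 64957.84 s = 18.04 hours.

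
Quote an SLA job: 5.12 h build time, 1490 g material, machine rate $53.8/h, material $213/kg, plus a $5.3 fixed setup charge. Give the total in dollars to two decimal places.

Machine-time cost = 53.8 × 5.12 = $275.456.
Material charge = 213 × 1490/1000 = $317.37.
Adding setup: 275.456 + 317.37 + 5.3 → 598.126 ≈ $598.13.

$598.13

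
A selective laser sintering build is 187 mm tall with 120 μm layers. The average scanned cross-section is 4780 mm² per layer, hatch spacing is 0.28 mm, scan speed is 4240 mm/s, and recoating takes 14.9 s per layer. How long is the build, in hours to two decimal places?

8.20 hours

Layers = ⌈187/0.12⌉ = 1559.
Per-layer scan distance = 4780 / 0.28, so 17071.4 mm.
Laser time per layer = 17071.4 / 4240, so 4.0263 s.
Layer cycle = 4.0263 + 14.9, so 18.9263 s.
1559 layers × 18.9263 s/layer = 29506.1017 s, i.e. 8.20 hours.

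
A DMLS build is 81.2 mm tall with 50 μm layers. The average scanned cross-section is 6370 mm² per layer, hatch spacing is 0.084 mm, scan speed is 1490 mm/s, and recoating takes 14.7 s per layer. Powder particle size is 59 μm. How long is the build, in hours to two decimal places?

29.59 hours

Layer count = ceil(81.2 / 0.05) = 1624.
Hatch length per layer = 6370 / 0.084 = 75833.3 mm.
Per-layer scan time = 75833.3 / 1490 = 50.8948 s.
Time per layer = 50.8948 + 14.7, so 65.5948 s.
Build time = 1624 × 65.5948 = 106525.9552 s = 29.59 hours.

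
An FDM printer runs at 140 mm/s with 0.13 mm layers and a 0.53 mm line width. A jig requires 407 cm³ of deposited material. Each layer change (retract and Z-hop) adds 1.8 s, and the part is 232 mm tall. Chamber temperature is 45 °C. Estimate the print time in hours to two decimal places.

12.61 hours

Bead cross-section: 0.13 × 0.53 → 0.0689 mm².
Total extruded path = 407000/0.0689 = 5907111.8 mm.
Extrusion time: 5907111.8 / 140 → 42193.7 s.
Layers = ⌈232/0.13⌉ = 1785.
Z-hop total = 1785 × 1.8, so 3213 s.
Altogether 42193.7 + 3213 = 45406.7 s, i.e. 12.61 hours.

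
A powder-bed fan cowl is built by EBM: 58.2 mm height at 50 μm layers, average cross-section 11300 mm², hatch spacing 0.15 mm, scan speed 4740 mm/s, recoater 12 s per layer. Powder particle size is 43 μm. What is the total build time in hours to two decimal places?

9.02 hours

Layers = ⌈58.2/0.05⌉ = 1164.
Per-layer scan distance: 11300 / 0.15 → 75333.3 mm.
Per-layer scan time = 75333.3 / 4740, so 15.8931 s.
Time per layer = 15.8931 + 12 = 27.8931 s.
Build time = 1164 × 27.8931 = 32467.5684 s = 9.02 hours.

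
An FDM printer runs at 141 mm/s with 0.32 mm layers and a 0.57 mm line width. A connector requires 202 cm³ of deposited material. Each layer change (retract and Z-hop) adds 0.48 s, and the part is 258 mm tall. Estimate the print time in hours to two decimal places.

Line area = 0.32 × 0.57 = 0.1824 mm².
Path length: 202000 mm³ / 0.1824 mm² → 1107456.1 mm.
Extrusion time: 1107456.1 / 141 → 7854.3 s.
Layers = ⌈258/0.32⌉ = 807.
Non-print overhead: 807 × 0.48 → 387.36 s.
Altogether 7854.3 + 387.36 = 8241.66 s, i.e. 2.29 hours.

2.29 hours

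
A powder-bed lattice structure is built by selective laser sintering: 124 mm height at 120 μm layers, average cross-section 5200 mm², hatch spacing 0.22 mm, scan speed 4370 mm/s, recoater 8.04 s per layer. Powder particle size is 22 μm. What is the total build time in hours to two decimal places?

Layer count = ceil(124 / 0.12) = 1034.
Per-layer scan distance = 5200 / 0.22, so 23636.4 mm.
Laser time per layer: 23636.4 / 4370 → 5.4088 s.
Time per layer = 5.4088 + 8.04 = 13.4488 s.
Build time = 1034 × 13.4488 = 13906.0592 s = 3.86 hours.

3.86 hours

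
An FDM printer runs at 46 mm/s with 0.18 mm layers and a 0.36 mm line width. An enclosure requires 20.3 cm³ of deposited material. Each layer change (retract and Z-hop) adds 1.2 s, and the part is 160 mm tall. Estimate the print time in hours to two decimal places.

2.19 hours

Line area = 0.18 × 0.36, so 0.0648 mm².
Toolpath length = 20.3 cm³ / 0.0648 mm² = 20300 / 0.0648 = 313271.6 mm.
Print-move time = 313271.6 / 46 = 6810.3 s.
Number of layers: 160 / 0.18 → 889 (rounded up).
Z-hop total: 889 × 1.2 → 1066.8 s.
Altogether 6810.3 + 1066.8 = 7877.1 s, i.e. 2.19 hours.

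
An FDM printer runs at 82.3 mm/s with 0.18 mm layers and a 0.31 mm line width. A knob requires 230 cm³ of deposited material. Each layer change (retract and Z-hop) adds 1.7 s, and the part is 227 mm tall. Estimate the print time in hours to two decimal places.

Bead cross-section: 0.18 × 0.31 → 0.0558 mm².
Total extruded path = 230000/0.0558 = 4121863.8 mm.
Extrusion time = 4121863.8 / 82.3 = 50083.4 s.
Layer count = ceil(227 / 0.18) = 1262.
Non-print overhead = 1262 × 1.7 = 2145.4 s.
Total = 50083.4 + 2145.4 = 52228.8 s = 14.51 hours.

14.51 hours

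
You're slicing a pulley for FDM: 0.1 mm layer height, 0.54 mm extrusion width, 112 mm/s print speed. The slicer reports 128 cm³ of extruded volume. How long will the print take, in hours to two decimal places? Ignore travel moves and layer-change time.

5.88 hours

Extrusion cross-section = 0.1 × 0.54, so 0.054 mm².
Path length: 128000 mm³ / 0.054 mm² → 2370370.4 mm.
Extrusion time: 2370370.4 / 112 → 21164 s.
Converting: 21164 s = 5.88 hours.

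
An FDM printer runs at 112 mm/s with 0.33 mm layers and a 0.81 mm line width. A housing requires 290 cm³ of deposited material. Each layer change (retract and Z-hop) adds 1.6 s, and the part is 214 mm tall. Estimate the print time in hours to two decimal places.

Extrusion cross-section = 0.33 × 0.81, so 0.2673 mm².
Path length: 290000 mm³ / 0.2673 mm² → 1084923.3 mm.
Extrusion time = 1084923.3 / 112 = 9686.8 s.
Number of layers: 214 / 0.33 → 649 (rounded up).
Layer-change overhead = 649 × 1.6 = 1038.4 s.
Total = 9686.8 + 1038.4 = 10725.2 s = 2.98 hours.

2.98 hours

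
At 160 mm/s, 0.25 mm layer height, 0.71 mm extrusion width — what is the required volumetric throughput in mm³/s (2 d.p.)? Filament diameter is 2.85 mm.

Extrusion cross-section: 0.25 × 0.71 → 0.1775 mm².
Q = v·A = 160 × 0.1775 = 28.40 mm³/s.

28.40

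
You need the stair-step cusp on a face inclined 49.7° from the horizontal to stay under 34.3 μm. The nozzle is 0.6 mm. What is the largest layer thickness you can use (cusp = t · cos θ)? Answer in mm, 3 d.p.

Layer height = cusp / cos(49.7°) = 0.0343 / 0.6468 = 0.053 mm.

0.053 mm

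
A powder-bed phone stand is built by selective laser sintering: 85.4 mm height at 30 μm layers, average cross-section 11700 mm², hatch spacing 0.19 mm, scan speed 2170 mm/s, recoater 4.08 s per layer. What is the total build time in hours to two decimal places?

Number of layers: 85.4 / 0.03 → 2847 (rounded up).
Scan path per layer: 11700 / 0.19 → 61578.9 mm.
Per-layer scan time = 61578.9 / 2170, so 28.3774 s.
Per-layer time = 28.3774 + 4.08 = 32.4574 s.
Build time = 2847 × 32.4574 = 92406.2178 s = 25.67 hours.

25.67 hours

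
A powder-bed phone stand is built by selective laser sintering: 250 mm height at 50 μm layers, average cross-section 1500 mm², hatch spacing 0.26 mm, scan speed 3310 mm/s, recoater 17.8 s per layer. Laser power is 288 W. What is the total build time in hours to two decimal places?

27.14 hours

Layer count = ceil(250 / 0.05) = 5000.
Scan path per layer: 1500 / 0.26 → 5769.2 mm.
Per-layer scan time: 5769.2 / 3310 → 1.743 s.
Per-layer time = 1.743 + 17.8 = 19.543 s.
Total: 5000 × 19.543 s = 97715 s → 27.14 hours.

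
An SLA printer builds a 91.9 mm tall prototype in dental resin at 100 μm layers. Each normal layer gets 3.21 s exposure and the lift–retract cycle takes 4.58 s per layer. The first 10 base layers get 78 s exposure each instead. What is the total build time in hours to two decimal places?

2.20 hours

Layers = ⌈91.9/0.1⌉ = 919.
Base layers = 10 × (78 + 4.58) = 825.8 s.
Regular layers = 909 × (3.21 + 4.58), so 7081.11 s.
Total = 825.8 + 7081.11 = 7906.91 s = 2.20 hours.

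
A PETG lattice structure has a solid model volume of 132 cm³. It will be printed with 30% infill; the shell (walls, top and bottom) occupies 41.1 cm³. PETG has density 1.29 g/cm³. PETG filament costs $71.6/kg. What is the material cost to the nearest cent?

Infill region = 132 − 41.1 = 90.9 cm³.
Infill volume: 0.30 × 90.9 → 27.27 cm³.
Deposited volume = 41.1 + 27.27, so 68.37 cm³.
Mass = 68.37 × 1.29 = 88.1973 g.
At $71.6/kg: 88.1973/1000 × 71.6 = $6.31.

$6.31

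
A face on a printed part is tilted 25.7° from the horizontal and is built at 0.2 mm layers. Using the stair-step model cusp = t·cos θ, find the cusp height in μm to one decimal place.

Cusp = layer height × cos(25.7°) = 0.2 × 0.9011 = 0.18022 mm = 180.2 μm.

180.2 μm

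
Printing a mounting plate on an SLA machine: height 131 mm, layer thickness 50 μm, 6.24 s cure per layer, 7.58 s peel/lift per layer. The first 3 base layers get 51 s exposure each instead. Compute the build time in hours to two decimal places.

Layer count = ceil(131 / 0.05) = 2620.
Bottom layers = 3 × (51 + 7.58) = 175.74 s.
Regular layers = 2617 × (6.24 + 7.58) = 36166.94 s.
Total = 175.74 + 36166.94 = 36342.68 s = 10.10 hours.

10.10 hours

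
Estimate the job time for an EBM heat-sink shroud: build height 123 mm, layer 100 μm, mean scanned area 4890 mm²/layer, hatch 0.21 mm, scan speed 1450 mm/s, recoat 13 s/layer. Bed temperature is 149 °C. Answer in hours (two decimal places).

9.93 hours

Layer count = ceil(123 / 0.1) = 1230.
Hatch length per layer = 4890 / 0.21, so 23285.7 mm.
Scan time per layer: 23285.7 / 1450 → 16.0591 s.
Per-layer time = 16.0591 + 13 = 29.0591 s.
1230 layers × 29.0591 s/layer = 35742.693 s, i.e. 9.93 hours.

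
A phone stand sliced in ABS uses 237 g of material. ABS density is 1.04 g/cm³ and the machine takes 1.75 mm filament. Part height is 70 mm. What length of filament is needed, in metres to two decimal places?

94.74 m

Extruded volume: 237/1.04 = 227.8846 cm³ (227884.6 mm³).
Cross-section of 1.75 mm filament: π·(1.75/2)² = 2.4053 mm².
Length = 227884.6 / 2.4053 = 94742.69 mm = 94.74 m.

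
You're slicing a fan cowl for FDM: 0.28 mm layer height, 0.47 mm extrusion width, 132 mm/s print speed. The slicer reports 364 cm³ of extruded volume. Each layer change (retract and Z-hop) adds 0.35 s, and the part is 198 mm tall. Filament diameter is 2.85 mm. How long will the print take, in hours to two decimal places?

5.89 hours

Extrusion cross-section: 0.28 × 0.47 → 0.1316 mm².
Path length: 364000 mm³ / 0.1316 mm² → 2765957.4 mm.
Print-move time = 2765957.4 / 132, so 20954.2 s.
Layers = ⌈198/0.28⌉ = 708.
Z-hop total = 708 × 0.35 = 247.8 s.
Altogether 20954.2 + 247.8 = 21202 s, i.e. 5.89 hours.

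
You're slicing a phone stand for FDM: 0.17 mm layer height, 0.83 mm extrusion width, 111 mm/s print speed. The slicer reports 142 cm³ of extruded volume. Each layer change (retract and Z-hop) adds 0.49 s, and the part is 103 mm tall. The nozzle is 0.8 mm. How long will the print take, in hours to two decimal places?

2.60 hours

Bead cross-section = 0.17 × 0.83, so 0.1411 mm².
Toolpath length = 142 cm³ / 0.1411 mm² = 142000 / 0.1411 = 1006378.5 mm.
Print-move time: 1006378.5 / 111 → 9066.5 s.
Layers = ⌈103/0.17⌉ = 606.
Z-hop total = 606 × 0.49, so 296.94 s.
Total = 9066.5 + 296.94 = 9363.44 s = 2.60 hours.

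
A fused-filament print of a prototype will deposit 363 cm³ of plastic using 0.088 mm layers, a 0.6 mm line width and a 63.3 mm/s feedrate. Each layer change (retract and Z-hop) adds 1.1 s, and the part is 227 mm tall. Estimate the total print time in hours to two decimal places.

30.96 hours

Line area = 0.088 × 0.6 = 0.0528 mm².
Toolpath length = 363 cm³ / 0.0528 mm² = 363000 / 0.0528 = 6875000 mm.
Time extruding: 6875000 / 63.3 → 108609.8 s.
Layer count = ceil(227 / 0.088) = 2580.
Layer-change overhead: 2580 × 1.1 → 2838 s.
Total = 108609.8 + 2838 = 111447.8 s = 30.96 hours.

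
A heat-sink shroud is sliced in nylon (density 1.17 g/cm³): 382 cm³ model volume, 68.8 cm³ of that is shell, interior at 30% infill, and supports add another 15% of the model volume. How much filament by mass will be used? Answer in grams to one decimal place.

Volume inside the shell: 382 − 68.8 → 313.2 cm³.
Infill volume = 0.30 × 313.2 = 93.96 cm³.
Support: 0.15 × 382 → 57.3 cm³.
Total extruded = 68.8 + 93.96 + 57.3, so 220.06 cm³.
Mass: 220.06 × 1.17 → 257.4702 g.

257.5 g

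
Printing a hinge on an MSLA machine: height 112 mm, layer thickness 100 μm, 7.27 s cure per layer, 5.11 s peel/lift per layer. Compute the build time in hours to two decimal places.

3.85 hours

Number of layers: 112 / 0.1 → 1120 (rounded up).
Per-layer time: 7.27 + 5.11 → 12.38 s.
Build time: 1120 × 12.38 s = 13865.6 s, i.e. 3.85 hours.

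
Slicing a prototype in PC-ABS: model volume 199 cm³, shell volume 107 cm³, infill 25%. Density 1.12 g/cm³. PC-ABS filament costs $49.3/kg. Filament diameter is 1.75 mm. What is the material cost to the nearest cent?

Interior volume = 199 − 107 = 92 cm³.
Deposited infill = 0.25 × 92 = 23 cm³.
Total printed volume: 107 + 23 → 130 cm³.
Mass = 130 × 1.12 = 145.6 g.
At $49.3/kg: 145.6/1000 × 49.3 = $7.18.

$7.18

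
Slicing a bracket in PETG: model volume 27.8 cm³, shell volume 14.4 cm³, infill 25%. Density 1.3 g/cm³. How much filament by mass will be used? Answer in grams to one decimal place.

23.1 g

Interior volume = 27.8 − 14.4, so 13.4 cm³.
Infill deposited: 0.25 × 13.4 → 3.35 cm³.
Deposited volume = 14.4 + 3.35 = 17.75 cm³.
Mass: 17.75 × 1.3 → 23.075 g.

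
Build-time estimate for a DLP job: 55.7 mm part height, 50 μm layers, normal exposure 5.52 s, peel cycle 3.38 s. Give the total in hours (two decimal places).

2.75 hours

Number of layers: 55.7 / 0.05 → 1114 (rounded up).
Cycle time: 5.52 + 3.38 → 8.9 s.
Total = 1114 × 8.9 = 9914.6 s = 2.75 hours.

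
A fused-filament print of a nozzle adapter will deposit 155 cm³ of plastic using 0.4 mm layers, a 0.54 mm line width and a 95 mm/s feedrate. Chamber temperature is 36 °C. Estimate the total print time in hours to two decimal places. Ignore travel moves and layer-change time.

Extrusion cross-section = 0.4 × 0.54 = 0.216 mm².
Toolpath length = 155 cm³ / 0.216 mm² = 155000 / 0.216 = 717592.6 mm.
Time extruding: 717592.6 / 95 → 7553.6 s.
7553.6 s = 2.10 hours.

2.10 hours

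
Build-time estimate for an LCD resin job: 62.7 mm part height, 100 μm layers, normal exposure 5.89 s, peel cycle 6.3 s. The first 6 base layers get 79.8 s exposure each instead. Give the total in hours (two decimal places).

2.25 hours

Layers = ⌈62.7/0.1⌉ = 627.
Burn-in layers = 6 × (79.8 + 6.3), so 516.6 s.
Regular layers = 621 × (5.89 + 6.3), so 7569.99 s.
Total = 516.6 + 7569.99 = 8086.59 s = 2.25 hours.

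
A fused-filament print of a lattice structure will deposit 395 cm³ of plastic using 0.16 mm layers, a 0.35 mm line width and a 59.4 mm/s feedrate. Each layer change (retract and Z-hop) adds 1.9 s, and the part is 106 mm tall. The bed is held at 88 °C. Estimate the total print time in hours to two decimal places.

Extrusion cross-section = 0.16 × 0.35 = 0.056 mm².
Toolpath length = 395 cm³ / 0.056 mm² = 395000 / 0.056 = 7053571.4 mm.
Print-move time = 7053571.4 / 59.4 = 118747 s.
Layer count = ceil(106 / 0.16) = 663.
Layer-change overhead: 663 × 1.9 → 1259.7 s.
Altogether 118747 + 1259.7 = 120006.7 s, i.e. 33.34 hours.

33.34 hours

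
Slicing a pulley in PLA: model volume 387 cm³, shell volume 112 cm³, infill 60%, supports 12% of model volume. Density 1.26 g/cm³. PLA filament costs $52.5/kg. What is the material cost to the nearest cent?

Volume inside the shell: 387 − 112 → 275 cm³.
Infill volume = 0.60 × 275 = 165 cm³.
Support = 0.12 × 387 = 46.44 cm³.
Total extruded: 112 + 165 + 46.44 → 323.44 cm³.
Mass: 323.44 × 1.26 → 407.5344 g.
Cost = 407.5344 g / 1000 × $52.5/kg = $21.40.

$21.40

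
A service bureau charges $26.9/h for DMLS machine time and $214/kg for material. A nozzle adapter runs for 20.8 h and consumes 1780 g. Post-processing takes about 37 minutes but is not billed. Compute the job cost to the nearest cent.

$940.44

Machine-time cost: 26.9 × 20.8 → $559.52.
Feedstock cost = 214 × 1780/1000 = $380.92.
Total = 559.52 + 380.92 = $940.44.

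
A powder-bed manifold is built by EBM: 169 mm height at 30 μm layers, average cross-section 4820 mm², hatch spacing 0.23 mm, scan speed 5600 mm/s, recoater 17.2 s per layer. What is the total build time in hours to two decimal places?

32.77 hours

Layer count = ceil(169 / 0.03) = 5634.
Per-layer scan distance = 4820 / 0.23 = 20956.5 mm.
Scan time per layer: 20956.5 / 5600 → 3.7422 s.
Per-layer time = 3.7422 + 17.2, so 20.9422 s.
Total: 5634 × 20.9422 s = 117988.3548 s → 32.77 hours.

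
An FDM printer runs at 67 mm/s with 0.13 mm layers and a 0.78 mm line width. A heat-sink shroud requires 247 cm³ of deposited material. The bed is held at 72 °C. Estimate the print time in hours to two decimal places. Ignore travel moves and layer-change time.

10.10 hours

Extrusion cross-section = 0.13 × 0.78, so 0.1014 mm².
Total extruded path = 247000/0.1014 = 2435897.4 mm.
Time extruding: 2435897.4 / 67 → 36356.7 s.
That's 36356.7 s → 10.10 hours.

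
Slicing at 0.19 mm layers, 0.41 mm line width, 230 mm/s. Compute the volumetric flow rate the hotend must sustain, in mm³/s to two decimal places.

A = 0.19 × 0.41, so 0.0779 mm².
Volumetric flow = 230 × 0.0779 = 17.92 mm³/s.

17.92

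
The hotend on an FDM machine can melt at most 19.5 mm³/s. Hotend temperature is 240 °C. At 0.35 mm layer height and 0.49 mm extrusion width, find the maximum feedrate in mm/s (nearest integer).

Bead cross-section = 0.35 × 0.49 = 0.1715 mm².
Max speed = 19.5 / 0.1715 = 113.70 ≈ 114 mm/s.

114 mm/s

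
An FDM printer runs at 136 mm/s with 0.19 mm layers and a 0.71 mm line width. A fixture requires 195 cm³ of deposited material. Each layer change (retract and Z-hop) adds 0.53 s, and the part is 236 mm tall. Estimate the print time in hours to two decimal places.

Line area = 0.19 × 0.71 = 0.1349 mm².
Path length: 195000 mm³ / 0.1349 mm² → 1445515.2 mm.
Time extruding = 1445515.2 / 136 = 10628.8 s.
Layer count = ceil(236 / 0.19) = 1243.
Layer-change overhead = 1243 × 0.53, so 658.79 s.
Total = 10628.8 + 658.79 = 11287.59 s = 3.14 hours.

3.14 hours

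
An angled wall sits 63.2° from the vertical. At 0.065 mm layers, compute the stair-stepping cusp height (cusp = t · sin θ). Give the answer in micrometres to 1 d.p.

58.0 μm

Cusp = layer height × sin(63.2°) = 0.065 × 0.8926 = 0.058019 mm = 58.0 μm.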